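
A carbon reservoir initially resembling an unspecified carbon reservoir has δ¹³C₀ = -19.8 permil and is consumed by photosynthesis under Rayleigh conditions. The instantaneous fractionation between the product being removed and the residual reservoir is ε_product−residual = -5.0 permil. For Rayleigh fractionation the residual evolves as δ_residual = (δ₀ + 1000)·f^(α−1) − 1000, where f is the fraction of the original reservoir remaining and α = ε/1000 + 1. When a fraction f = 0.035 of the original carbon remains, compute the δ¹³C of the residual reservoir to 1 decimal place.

-3.2 permil

Rayleigh residual: δ_res = (δ₀ + 1000)·f^(α−1) − 1000
α = ε/1000 + 1 = 0.99500, so α − 1 = -0.00500
f^(α−1) = 0.035^(-0.00500) = 1.016903
δ_res = (-19.8 + 1000) × 1.016903 − 1000 = 996.769 − 1000 = -3.23 permil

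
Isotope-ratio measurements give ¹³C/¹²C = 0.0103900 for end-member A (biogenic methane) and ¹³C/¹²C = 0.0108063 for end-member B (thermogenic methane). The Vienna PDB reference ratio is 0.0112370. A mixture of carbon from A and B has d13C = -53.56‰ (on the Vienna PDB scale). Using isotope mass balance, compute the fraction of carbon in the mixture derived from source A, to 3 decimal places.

δ_A = (0.0103900/0.0112370 − 1)×1000 = (0.924624 − 1)×1000 = -75.376‰
δ_B = (0.0108063/0.0112370 − 1)×1000 = (0.961671 − 1)×1000 = -38.329‰
f_A = (δ_mix − δ_B)/(δ_A − δ_B) = (-53.56 − (-38.329))/(-75.376 − (-38.329))
f_A = -15.231 / -37.047 = 0.4111

0.411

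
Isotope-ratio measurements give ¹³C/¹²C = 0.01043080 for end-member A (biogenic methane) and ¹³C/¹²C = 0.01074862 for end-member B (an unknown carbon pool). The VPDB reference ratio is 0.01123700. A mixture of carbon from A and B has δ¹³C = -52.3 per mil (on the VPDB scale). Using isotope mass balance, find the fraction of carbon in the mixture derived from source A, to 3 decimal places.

δ_A = (0.01043080/0.01123700 − 1)×1000 = (0.928255 − 1)×1000 = -71.745 per mil
δ_B = (0.01074862/0.01123700 − 1)×1000 = (0.956538 − 1)×1000 = -43.462 per mil
f_A = (δ_mix − δ_B)/(δ_A − δ_B) = (-52.3 − (-43.462))/(-71.745 − (-43.462))
f_A = -8.838 / -28.283 = 0.3125

0.312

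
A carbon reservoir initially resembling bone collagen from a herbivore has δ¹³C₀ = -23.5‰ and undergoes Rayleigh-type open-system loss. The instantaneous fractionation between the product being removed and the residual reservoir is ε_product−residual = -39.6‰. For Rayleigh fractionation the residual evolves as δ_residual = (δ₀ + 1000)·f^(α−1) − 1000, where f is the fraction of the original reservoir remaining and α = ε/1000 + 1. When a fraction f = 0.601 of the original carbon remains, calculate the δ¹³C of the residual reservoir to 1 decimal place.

-3.6‰

Rayleigh residual: δ_res = (δ₀ + 1000)·f^(α−1) − 1000
α = ε/1000 + 1 = 0.96040, so α − 1 = -0.03960
f^(α−1) = 0.601^(-0.03960) = 1.020367
δ_res = (-23.5 + 1000) × 1.020367 − 1000 = 996.389 − 1000 = -3.61‰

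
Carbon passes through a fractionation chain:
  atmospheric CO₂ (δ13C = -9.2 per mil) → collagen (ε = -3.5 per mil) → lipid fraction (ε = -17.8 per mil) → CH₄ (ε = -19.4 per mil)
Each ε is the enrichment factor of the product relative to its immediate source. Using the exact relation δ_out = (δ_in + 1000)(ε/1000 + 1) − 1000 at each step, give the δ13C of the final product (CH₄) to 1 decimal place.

-49.1 per mil

step 1: δ = (-9.20 + 1000)·(-3.5/1000 + 1) − 1000 = -12.67 per mil
step 2: δ = (-12.67 + 1000)·(-17.8/1000 + 1) − 1000 = -30.24 per mil
step 3: δ = (-30.24 + 1000)·(-19.4/1000 + 1) − 1000 = -49.06 per mil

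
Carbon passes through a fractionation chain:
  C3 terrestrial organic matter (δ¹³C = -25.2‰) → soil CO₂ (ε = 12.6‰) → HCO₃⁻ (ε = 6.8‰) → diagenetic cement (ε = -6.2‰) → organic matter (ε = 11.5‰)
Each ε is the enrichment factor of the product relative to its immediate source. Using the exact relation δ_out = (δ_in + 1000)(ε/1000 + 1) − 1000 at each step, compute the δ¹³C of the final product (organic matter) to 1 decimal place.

step 1: δ = (-25.20 + 1000)·(12.6/1000 + 1) − 1000 = -12.92‰
step 2: δ = (-12.92 + 1000)·(6.8/1000 + 1) − 1000 = -6.21‰
step 3: δ = (-6.21 + 1000)·(-6.2/1000 + 1) − 1000 = -12.37‰
step 4: δ = (-12.37 + 1000)·(11.5/1000 + 1) − 1000 = -1.01‰

-1.0‰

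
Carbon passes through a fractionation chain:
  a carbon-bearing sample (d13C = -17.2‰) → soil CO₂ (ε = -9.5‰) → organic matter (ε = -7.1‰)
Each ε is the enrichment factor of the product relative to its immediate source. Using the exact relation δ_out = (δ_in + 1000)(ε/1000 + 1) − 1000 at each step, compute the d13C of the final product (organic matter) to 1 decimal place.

-33.4‰

step 1: δ = (-17.20 + 1000)·(-9.5/1000 + 1) − 1000 = -26.54‰
step 2: δ = (-26.54 + 1000)·(-7.1/1000 + 1) − 1000 = -33.45‰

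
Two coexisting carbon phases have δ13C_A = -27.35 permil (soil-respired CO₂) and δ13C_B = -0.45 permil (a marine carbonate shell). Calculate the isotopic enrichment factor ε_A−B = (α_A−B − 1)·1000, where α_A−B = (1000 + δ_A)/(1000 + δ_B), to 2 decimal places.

-26.91 permil

α_A−B = (1000 + -27.35) / (1000 + -0.45) = 972.65 / 999.55 = 0.973088
ε_A−B = (0.973088 − 1) × 1000 = -26.912 permil
(The approximation ε ≈ δ_A − δ_B would give -26.90 permil.)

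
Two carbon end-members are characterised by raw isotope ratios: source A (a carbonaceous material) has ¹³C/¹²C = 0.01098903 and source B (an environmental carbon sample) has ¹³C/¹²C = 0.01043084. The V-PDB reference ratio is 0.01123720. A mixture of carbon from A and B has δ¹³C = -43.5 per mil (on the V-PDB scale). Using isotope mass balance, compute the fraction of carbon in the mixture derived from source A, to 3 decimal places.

0.569

δ_A = (0.01098903/0.01123720 − 1)×1000 = (0.977915 − 1)×1000 = -22.085 per mil
δ_B = (0.01043084/0.01123720 − 1)×1000 = (0.928242 − 1)×1000 = -71.758 per mil
f_A = (δ_mix − δ_B)/(δ_A − δ_B) = (-43.5 − (-71.758))/(-22.085 − (-71.758))
f_A = 28.258 / 49.673 = 0.5689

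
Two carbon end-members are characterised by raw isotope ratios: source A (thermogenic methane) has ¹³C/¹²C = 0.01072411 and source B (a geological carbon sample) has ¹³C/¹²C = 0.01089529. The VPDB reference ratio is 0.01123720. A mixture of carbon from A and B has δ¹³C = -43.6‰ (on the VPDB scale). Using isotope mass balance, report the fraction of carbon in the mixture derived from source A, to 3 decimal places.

δ_A = (0.01072411/0.01123720 − 1)×1000 = (0.954340 − 1)×1000 = -45.660‰
δ_B = (0.01089529/0.01123720 − 1)×1000 = (0.969573 − 1)×1000 = -30.427‰
f_A = (δ_mix − δ_B)/(δ_A − δ_B) = (-43.6 − (-30.427))/(-45.660 − (-30.427))
f_A = -13.173 / -15.233 = 0.8648

0.865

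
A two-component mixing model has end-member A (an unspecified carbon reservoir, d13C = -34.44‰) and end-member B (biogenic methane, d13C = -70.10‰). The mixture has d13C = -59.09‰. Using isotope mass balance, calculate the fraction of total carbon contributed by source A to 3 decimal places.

δ_mix = f_A·δ_A + (1 − f_A)·δ_B  ⇒  f_A = (δ_mix − δ_B)/(δ_A − δ_B)
f_A = (-59.09 − (-70.10)) / (-34.44 − (-70.10))
f_A = 11.01 / 35.66 = 0.3087

0.309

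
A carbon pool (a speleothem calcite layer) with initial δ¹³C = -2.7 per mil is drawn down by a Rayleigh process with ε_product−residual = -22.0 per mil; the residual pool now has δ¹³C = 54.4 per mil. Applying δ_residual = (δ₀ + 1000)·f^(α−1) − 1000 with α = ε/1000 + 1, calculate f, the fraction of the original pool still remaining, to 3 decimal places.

α − 1 = ε/1000 = -0.0220
(δ_res + 1000)/(δ₀ + 1000) = (54.4 + 1000)/(-2.7 + 1000) = 1054.4/997.3 = 1.057255
f = 1.057255^(1/-0.0220) = exp(ln(1.057255)/-0.0220) = exp(0.05568/-0.0220)
f = exp(-2.5307) = 0.0796

0.080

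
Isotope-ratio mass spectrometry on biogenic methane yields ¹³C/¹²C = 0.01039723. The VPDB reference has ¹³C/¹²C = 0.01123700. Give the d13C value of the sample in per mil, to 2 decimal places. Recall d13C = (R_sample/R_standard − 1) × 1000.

d13C = (R_sample / R_standard − 1) × 1000
R_sample / R_standard = 0.01039723 / 0.01123700 = 0.925267
d13C = (0.925267 − 1) × 1000 = -74.733 per mil

-74.73 per mil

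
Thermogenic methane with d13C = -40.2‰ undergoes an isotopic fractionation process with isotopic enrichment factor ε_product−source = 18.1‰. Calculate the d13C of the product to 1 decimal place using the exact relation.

-22.8‰

To first order, δ_product ≈ δ_source + ε = -22.1‰.
Exactly, δ_product = (δ_source + 1000)·(ε/1000 + 1) − 1000.
δ_product = (-40.2 + 1000) × (18.1/1000 + 1) − 1000
δ_product = -22.83‰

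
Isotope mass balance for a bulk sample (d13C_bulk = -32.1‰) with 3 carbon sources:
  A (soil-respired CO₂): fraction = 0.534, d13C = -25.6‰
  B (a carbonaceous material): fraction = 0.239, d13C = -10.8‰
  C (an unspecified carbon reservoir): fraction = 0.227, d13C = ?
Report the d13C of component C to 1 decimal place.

Isotope mass balance: δ_bulk = Σ fᵢ·δᵢ.
-32.1 = 0.534×(-25.6) + 0.239×(-10.8) + 0.227×δ_C
0.227·δ_C = -32.1 − (-16.252) = -15.848
δ_C = -15.848 / 0.227 = -69.82‰

-69.8‰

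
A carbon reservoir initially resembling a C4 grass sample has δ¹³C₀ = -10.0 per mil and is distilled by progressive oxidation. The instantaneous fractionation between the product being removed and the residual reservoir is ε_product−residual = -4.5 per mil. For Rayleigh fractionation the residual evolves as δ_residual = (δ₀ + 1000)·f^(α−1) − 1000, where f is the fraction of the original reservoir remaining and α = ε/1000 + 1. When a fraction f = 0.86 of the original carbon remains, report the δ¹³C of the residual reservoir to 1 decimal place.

Rayleigh residual: δ_res = (δ₀ + 1000)·f^(α−1) − 1000
α = ε/1000 + 1 = 0.99550, so α − 1 = -0.00450
f^(α−1) = 0.86^(-0.00450) = 1.000679
δ_res = (-10.0 + 1000) × 1.000679 − 1000 = 990.672 − 1000 = -9.33 per mil

-9.3 per mil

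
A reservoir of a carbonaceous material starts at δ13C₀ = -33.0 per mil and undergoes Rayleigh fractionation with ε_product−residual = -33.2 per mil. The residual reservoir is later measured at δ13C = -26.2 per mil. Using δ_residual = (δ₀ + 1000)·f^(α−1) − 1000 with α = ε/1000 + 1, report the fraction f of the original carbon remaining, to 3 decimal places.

0.810

α − 1 = ε/1000 = -0.0332
(δ_res + 1000)/(δ₀ + 1000) = (-26.2 + 1000)/(-33.0 + 1000) = 973.8/967.0 = 1.007032
f = 1.007032^(1/-0.0332) = exp(ln(1.007032)/-0.0332) = exp(0.00701/-0.0332)
f = exp(-0.2111) = 0.8097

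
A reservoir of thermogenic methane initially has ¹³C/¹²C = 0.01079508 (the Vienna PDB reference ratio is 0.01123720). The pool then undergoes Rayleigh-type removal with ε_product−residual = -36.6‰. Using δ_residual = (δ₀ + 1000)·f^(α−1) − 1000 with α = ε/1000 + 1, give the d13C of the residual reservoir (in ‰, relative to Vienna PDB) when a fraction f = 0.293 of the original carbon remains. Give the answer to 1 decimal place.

4.8‰

δ₀ = (0.01079508/0.01123720 − 1)×1000 = (0.960656 − 1)×1000 = -39.344‰
α − 1 = ε/1000 = -0.0366
f^(α−1) = 0.293^(-0.0366) = 1.045954
δ_res = (-39.344 + 1000) × 1.045954 − 1000 = 1004.802 − 1000 = 4.80‰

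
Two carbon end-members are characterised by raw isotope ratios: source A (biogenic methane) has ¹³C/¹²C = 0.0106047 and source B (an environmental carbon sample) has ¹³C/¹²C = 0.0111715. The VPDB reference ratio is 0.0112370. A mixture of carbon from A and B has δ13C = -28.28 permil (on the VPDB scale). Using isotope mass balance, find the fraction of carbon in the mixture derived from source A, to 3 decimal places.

0.445

δ_A = (0.0106047/0.0112370 − 1)×1000 = (0.943731 − 1)×1000 = -56.269 permil
δ_B = (0.0111715/0.0112370 − 1)×1000 = (0.994171 − 1)×1000 = -5.829 permil
f_A = (δ_mix − δ_B)/(δ_A − δ_B) = (-28.28 − (-5.829))/(-56.269 − (-5.829))
f_A = -22.451 / -50.441 = 0.4451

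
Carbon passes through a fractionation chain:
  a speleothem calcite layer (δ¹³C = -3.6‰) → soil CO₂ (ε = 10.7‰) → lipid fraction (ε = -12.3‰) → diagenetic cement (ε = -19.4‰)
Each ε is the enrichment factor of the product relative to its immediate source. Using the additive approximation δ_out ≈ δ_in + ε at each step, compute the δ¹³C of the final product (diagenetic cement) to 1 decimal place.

step 1: δ ≈ -3.6 + (10.7) = 7.1‰
step 2: δ ≈ 7.1 + (-12.3) = -5.2‰
step 3: δ ≈ -5.2 + (-19.4) = -24.6‰

-24.6‰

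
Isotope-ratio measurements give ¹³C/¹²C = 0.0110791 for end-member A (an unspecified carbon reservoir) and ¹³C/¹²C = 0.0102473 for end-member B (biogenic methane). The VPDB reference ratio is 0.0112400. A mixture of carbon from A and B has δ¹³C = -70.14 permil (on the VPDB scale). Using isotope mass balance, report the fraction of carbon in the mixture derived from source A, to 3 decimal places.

0.246

δ_A = (0.0110791/0.0112400 − 1)×1000 = (0.985685 − 1)×1000 = -14.315 permil
δ_B = (0.0102473/0.0112400 − 1)×1000 = (0.911681 − 1)×1000 = -88.319 permil
f_A = (δ_mix − δ_B)/(δ_A − δ_B) = (-70.14 − (-88.319))/(-14.315 − (-88.319))
f_A = 18.179 / 74.004 = 0.2456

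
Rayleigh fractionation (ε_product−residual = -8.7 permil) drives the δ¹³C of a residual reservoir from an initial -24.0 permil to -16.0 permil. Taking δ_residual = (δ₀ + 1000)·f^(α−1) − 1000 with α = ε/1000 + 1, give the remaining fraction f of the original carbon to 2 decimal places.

0.39

α − 1 = ε/1000 = -0.0087
(δ_res + 1000)/(δ₀ + 1000) = (-16.0 + 1000)/(-24.0 + 1000) = 984.0/976.0 = 1.008197
f = 1.008197^(1/-0.0087) = exp(ln(1.008197)/-0.0087) = exp(0.00816/-0.0087)
f = exp(-0.9383) = 0.3913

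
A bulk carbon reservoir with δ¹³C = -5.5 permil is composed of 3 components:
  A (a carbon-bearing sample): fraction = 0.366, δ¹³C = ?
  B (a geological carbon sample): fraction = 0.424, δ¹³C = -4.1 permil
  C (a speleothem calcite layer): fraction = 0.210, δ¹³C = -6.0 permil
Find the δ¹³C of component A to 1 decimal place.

Isotope mass balance: δ_bulk = Σ fᵢ·δᵢ.
-5.5 = 0.366×δ_A + 0.424×(-4.1) + 0.210×(-6.0)
0.366·δ_A = -5.5 − (-2.998) = -2.502
δ_A = -2.502 / 0.366 = -6.83 permil

-6.8 permil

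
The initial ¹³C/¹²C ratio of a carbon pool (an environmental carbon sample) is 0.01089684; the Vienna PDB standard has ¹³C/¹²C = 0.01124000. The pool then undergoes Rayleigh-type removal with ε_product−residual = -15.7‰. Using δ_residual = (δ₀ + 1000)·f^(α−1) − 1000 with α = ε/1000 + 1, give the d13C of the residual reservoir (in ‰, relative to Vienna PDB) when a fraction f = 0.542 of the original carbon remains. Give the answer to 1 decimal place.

-21.2‰

δ₀ = (0.01089684/0.01124000 − 1)×1000 = (0.969470 − 1)×1000 = -30.530‰
α − 1 = ε/1000 = -0.0157
f^(α−1) = 0.542^(-0.0157) = 1.009662
δ_res = (-30.530 + 1000) × 1.009662 − 1000 = 978.837 − 1000 = -21.16‰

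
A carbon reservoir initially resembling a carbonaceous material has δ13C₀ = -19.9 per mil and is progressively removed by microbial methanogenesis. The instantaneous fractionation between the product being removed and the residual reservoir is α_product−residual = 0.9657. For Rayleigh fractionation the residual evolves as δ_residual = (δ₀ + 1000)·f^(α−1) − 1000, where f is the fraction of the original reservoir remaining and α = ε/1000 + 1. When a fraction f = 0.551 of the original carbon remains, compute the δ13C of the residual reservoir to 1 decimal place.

Rayleigh residual: δ_res = (δ₀ + 1000)·f^(α−1) − 1000
α − 1 = -0.03430
f^(α−1) = 0.551^(-0.03430) = 1.020654
δ_res = (-19.9 + 1000) × 1.020654 − 1000 = 1000.343 − 1000 = 0.34 per mil

0.3 per mil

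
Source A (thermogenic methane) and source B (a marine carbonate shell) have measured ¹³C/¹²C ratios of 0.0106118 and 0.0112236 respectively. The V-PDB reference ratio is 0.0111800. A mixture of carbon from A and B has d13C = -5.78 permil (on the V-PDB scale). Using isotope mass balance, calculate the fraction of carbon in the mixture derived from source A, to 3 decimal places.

0.177

δ_A = (0.0106118/0.0111800 − 1)×1000 = (0.949177 − 1)×1000 = -50.823 permil
δ_B = (0.0112236/0.0111800 − 1)×1000 = (1.003900 − 1)×1000 = 3.900 permil
f_A = (δ_mix − δ_B)/(δ_A − δ_B) = (-5.78 − (3.900))/(-50.823 − (3.900))
f_A = -9.680 / -54.723 = 0.1769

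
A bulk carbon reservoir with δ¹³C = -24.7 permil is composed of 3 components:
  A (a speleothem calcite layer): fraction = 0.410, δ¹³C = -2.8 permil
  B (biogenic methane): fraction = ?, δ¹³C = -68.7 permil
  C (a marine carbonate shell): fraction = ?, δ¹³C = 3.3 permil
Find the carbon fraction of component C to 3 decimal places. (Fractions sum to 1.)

0.236

Let f_C and f_B be the unknown fractions; fractions sum to 1 so f_C + f_B = 0.590.
Mass balance: Σ fᵢ·δᵢ = δ_bulk ⇒ f_C·(3.3) + f_B·(-68.7) = -24.7 − (-1.148) = -23.552
Substitute f_B = 0.590 − f_C:
f_C·(3.3 − -68.7) = -23.552 − 0.590×(-68.7) = 16.981
f_C = 16.981 / 72.0 = 0.2358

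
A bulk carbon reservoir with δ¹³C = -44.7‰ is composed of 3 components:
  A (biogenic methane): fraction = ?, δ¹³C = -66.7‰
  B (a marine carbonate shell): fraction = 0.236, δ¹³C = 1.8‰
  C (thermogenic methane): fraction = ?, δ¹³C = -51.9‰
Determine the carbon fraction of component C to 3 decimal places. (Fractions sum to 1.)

Let f_C and f_A be the unknown fractions; fractions sum to 1 so f_C + f_A = 0.764.
Mass balance: Σ fᵢ·δᵢ = δ_bulk ⇒ f_C·(-51.9) + f_A·(-66.7) = -44.7 − (0.425) = -45.125
Substitute f_A = 0.764 − f_C:
f_C·(-51.9 − -66.7) = -45.125 − 0.764×(-66.7) = 5.834
f_C = 5.834 / 14.8 = 0.3942

0.394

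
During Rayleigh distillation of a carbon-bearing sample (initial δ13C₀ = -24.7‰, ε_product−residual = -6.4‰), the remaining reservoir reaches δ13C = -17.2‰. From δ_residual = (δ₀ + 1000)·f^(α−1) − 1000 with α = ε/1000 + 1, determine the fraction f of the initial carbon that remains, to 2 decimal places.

0.30

α − 1 = ε/1000 = -0.0064
(δ_res + 1000)/(δ₀ + 1000) = (-17.2 + 1000)/(-24.7 + 1000) = 982.8/975.3 = 1.007690
f = 1.007690^(1/-0.0064) = exp(ln(1.007690)/-0.0064) = exp(0.00766/-0.0064)
f = exp(-1.1970) = 0.3021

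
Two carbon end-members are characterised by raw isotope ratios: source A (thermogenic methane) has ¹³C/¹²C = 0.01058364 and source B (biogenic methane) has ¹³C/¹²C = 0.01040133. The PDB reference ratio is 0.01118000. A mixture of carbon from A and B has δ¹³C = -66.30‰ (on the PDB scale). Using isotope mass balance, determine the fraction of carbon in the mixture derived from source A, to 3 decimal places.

0.205

δ_A = (0.01058364/0.01118000 − 1)×1000 = (0.946658 − 1)×1000 = -53.342‰
δ_B = (0.01040133/0.01118000 − 1)×1000 = (0.930352 − 1)×1000 = -69.648‰
f_A = (δ_mix − δ_B)/(δ_A − δ_B) = (-66.30 − (-69.648))/(-53.342 − (-69.648))
f_A = 3.348 / 16.307 = 0.2053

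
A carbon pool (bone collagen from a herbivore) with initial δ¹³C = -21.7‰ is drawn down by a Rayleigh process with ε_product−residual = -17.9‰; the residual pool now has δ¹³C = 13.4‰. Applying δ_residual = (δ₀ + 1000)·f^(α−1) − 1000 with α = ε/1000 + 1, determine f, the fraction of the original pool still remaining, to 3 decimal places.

α − 1 = ε/1000 = -0.0179
(δ_res + 1000)/(δ₀ + 1000) = (13.4 + 1000)/(-21.7 + 1000) = 1013.4/978.3 = 1.035879
f = 1.035879^(1/-0.0179) = exp(ln(1.035879)/-0.0179) = exp(0.03525/-0.0179)
f = exp(-1.9693) = 0.1396

0.140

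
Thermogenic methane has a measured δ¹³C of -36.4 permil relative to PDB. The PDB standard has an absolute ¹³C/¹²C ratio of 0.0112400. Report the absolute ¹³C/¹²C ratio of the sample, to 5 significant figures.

0.010831

R_sample = R_standard × (δ¹³C/1000 + 1)
R_sample = 0.0112400 × (-36.4/1000 + 1) = 0.0112400 × 0.963600
R_sample = 0.0108309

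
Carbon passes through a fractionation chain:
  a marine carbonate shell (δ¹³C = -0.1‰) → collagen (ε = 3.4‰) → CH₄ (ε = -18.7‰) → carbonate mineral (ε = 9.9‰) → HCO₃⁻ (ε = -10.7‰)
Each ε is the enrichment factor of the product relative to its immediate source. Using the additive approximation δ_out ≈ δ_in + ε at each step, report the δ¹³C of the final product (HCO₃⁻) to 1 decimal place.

step 1: δ ≈ -0.1 + (3.4) = 3.3‰
step 2: δ ≈ 3.3 + (-18.7) = -15.4‰
step 3: δ ≈ -15.4 + (9.9) = -5.5‰
step 4: δ ≈ -5.5 + (-10.7) = -16.2‰

-16.2‰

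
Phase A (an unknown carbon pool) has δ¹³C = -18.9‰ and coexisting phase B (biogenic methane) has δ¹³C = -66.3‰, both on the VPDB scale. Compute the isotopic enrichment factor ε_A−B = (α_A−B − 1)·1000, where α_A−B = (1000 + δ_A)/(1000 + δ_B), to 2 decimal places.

α_A−B = (1000 + -18.9) / (1000 + -66.3) = 981.1 / 933.7 = 1.050766
ε_A−B = (1.050766 − 1) × 1000 = 50.766‰
(The approximation ε ≈ δ_A − δ_B would give 47.4‰.)

50.77‰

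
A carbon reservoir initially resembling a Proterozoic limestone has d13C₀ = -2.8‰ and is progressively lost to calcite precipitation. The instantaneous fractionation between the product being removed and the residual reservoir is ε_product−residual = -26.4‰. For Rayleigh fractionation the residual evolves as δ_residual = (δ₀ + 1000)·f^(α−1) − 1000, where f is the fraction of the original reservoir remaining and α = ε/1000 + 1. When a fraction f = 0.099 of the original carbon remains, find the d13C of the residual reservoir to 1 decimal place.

60.0‰

Rayleigh residual: δ_res = (δ₀ + 1000)·f^(α−1) − 1000
α = ε/1000 + 1 = 0.97360, so α − 1 = -0.02640
f^(α−1) = 0.099^(-0.02640) = 1.062956
δ_res = (-2.8 + 1000) × 1.062956 − 1000 = 1059.980 − 1000 = 59.98‰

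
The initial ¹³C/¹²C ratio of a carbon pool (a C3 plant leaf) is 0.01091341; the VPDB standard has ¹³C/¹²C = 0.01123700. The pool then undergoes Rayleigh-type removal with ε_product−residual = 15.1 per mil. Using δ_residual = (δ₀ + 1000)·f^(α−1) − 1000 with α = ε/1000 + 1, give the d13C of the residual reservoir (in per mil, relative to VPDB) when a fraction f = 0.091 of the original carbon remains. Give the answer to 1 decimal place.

-63.3 per mil

δ₀ = (0.01091341/0.01123700 − 1)×1000 = (0.971203 − 1)×1000 = -28.797 per mil
α − 1 = ε/1000 = 0.0151
f^(α−1) = 0.091^(0.0151) = 0.964454
δ_res = (-28.797 + 1000) × 0.964454 − 1000 = 936.681 − 1000 = -63.32 per mil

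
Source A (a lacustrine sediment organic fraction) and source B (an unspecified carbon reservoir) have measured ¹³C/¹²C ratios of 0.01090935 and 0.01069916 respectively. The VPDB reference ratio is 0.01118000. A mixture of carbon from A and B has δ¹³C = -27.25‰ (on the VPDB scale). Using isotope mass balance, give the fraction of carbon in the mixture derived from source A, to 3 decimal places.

0.838

δ_A = (0.01090935/0.01118000 − 1)×1000 = (0.975792 − 1)×1000 = -24.208‰
δ_B = (0.01069916/0.01118000 − 1)×1000 = (0.956991 − 1)×1000 = -43.009‰
f_A = (δ_mix − δ_B)/(δ_A − δ_B) = (-27.25 − (-43.009))/(-24.208 − (-43.009))
f_A = 15.759 / 18.801 = 0.8382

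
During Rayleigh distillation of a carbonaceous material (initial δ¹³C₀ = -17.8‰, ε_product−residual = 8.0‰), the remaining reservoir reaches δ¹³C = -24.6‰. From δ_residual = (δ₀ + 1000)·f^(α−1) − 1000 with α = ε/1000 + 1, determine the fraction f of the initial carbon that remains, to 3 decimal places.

α − 1 = ε/1000 = 0.0080
(δ_res + 1000)/(δ₀ + 1000) = (-24.6 + 1000)/(-17.8 + 1000) = 975.4/982.2 = 0.993077
f = 0.993077^(1/0.0080) = exp(ln(0.993077)/0.0080) = exp(-0.00695/0.0080)
f = exp(-0.8684) = 0.4196

0.420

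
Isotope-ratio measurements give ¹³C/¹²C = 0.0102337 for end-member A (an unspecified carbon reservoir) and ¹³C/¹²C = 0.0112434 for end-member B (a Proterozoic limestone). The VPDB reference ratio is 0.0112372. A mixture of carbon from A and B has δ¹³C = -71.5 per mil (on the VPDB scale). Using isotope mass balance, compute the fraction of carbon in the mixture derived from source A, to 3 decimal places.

0.802

δ_A = (0.0102337/0.0112372 − 1)×1000 = (0.910698 − 1)×1000 = -89.302 per mil
δ_B = (0.0112434/0.0112372 − 1)×1000 = (1.000552 − 1)×1000 = 0.552 per mil
f_A = (δ_mix − δ_B)/(δ_A − δ_B) = (-71.5 − (0.552))/(-89.302 − (0.552))
f_A = -72.052 / -89.853 = 0.8019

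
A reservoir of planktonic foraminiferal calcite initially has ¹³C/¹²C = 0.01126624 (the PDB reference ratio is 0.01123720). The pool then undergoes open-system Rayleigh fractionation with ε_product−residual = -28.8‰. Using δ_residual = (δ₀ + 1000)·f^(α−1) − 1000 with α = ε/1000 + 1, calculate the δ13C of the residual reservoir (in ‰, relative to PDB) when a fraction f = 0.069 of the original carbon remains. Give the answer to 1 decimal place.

δ₀ = (0.01126624/0.01123720 − 1)×1000 = (1.002584 − 1)×1000 = 2.584‰
α − 1 = ε/1000 = -0.0288
f^(α−1) = 0.069^(-0.0288) = 1.080043
δ_res = (2.584 + 1000) × 1.080043 − 1000 = 1082.834 − 1000 = 82.83‰

82.8‰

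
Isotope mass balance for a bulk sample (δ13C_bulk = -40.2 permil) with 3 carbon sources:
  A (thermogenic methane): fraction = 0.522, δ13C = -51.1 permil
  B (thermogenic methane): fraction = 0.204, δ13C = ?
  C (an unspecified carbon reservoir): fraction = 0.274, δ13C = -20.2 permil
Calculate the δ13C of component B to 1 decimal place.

Isotope mass balance: δ_bulk = Σ fᵢ·δᵢ.
-40.2 = 0.522×(-51.1) + 0.204×δ_B + 0.274×(-20.2)
0.204·δ_B = -40.2 − (-32.209) = -7.991
δ_B = -7.991 / 0.204 = -39.17 permil

-39.2 permil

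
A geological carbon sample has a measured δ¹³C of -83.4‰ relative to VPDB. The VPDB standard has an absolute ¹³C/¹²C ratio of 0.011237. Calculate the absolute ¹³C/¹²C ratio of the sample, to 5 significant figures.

0.010300

R_sample = R_standard × (δ¹³C/1000 + 1)
R_sample = 0.011237 × (-83.4/1000 + 1) = 0.011237 × 0.916600
R_sample = 0.0102998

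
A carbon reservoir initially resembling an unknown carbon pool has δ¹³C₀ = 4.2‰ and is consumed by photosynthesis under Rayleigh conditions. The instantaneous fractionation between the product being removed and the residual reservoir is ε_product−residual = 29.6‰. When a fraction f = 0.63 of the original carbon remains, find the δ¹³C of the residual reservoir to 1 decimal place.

Rayleigh residual: δ_res = (δ₀ + 1000)·f^(α−1) − 1000
α = ε/1000 + 1 = 1.02960, so α − 1 = 0.02960
f^(α−1) = 0.63^(0.02960) = 0.986417
δ_res = (4.2 + 1000) × 0.986417 − 1000 = 990.560 − 1000 = -9.44‰

-9.4‰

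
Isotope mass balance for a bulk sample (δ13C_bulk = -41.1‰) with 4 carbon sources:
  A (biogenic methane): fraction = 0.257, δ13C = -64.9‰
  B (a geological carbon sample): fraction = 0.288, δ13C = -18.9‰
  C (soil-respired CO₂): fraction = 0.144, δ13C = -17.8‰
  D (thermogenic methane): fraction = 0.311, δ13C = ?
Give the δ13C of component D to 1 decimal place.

-52.8‰

Isotope mass balance: δ_bulk = Σ fᵢ·δᵢ.
-41.1 = 0.257×(-64.9) + 0.288×(-18.9) + 0.144×(-17.8) + 0.311×δ_D
0.311·δ_D = -41.1 − (-24.686) = -16.414
δ_D = -16.414 / 0.311 = -52.78‰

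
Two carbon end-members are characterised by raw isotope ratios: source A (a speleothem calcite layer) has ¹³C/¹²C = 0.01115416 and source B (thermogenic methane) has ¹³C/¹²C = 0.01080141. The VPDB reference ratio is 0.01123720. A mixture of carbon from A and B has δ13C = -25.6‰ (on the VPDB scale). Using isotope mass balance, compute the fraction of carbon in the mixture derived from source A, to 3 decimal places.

0.420

δ_A = (0.01115416/0.01123720 − 1)×1000 = (0.992610 − 1)×1000 = -7.390‰
δ_B = (0.01080141/0.01123720 − 1)×1000 = (0.961219 − 1)×1000 = -38.781‰
f_A = (δ_mix − δ_B)/(δ_A − δ_B) = (-25.6 − (-38.781))/(-7.390 − (-38.781))
f_A = 13.181 / 31.391 = 0.4199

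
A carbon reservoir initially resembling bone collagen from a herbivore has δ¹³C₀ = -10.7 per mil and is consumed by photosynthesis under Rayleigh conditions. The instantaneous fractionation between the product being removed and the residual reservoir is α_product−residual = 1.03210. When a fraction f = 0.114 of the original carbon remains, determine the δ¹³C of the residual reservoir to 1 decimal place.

-77.3 per mil

Rayleigh residual: δ_res = (δ₀ + 1000)·f^(α−1) − 1000
α − 1 = 0.03210
f^(α−1) = 0.114^(0.03210) = 0.932667
δ_res = (-10.7 + 1000) × 0.932667 − 1000 = 922.688 − 1000 = -77.31 per mil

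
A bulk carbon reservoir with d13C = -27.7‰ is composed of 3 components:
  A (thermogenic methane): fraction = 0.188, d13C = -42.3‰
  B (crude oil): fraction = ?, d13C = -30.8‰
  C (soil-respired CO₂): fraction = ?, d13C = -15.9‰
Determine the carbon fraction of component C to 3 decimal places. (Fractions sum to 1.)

Let f_C and f_B be the unknown fractions; fractions sum to 1 so f_C + f_B = 0.812.
Mass balance: Σ fᵢ·δᵢ = δ_bulk ⇒ f_C·(-15.9) + f_B·(-30.8) = -27.7 − (-7.952) = -19.748
Substitute f_B = 0.812 − f_C:
f_C·(-15.9 − -30.8) = -19.748 − 0.812×(-30.8) = 5.262
f_C = 5.262 / 14.9 = 0.3532

0.353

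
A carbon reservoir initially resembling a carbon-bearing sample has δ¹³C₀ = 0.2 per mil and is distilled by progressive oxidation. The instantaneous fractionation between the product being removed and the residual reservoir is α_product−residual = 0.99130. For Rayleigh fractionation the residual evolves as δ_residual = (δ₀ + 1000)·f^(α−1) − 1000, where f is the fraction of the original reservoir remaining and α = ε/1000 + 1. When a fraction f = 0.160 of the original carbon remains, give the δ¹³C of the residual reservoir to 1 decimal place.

Rayleigh residual: δ_res = (δ₀ + 1000)·f^(α−1) − 1000
α − 1 = -0.00870
f^(α−1) = 0.160^(-0.00870) = 1.016071
δ_res = (0.2 + 1000) × 1.016071 − 1000 = 1016.274 − 1000 = 16.27 per mil

16.3 per mil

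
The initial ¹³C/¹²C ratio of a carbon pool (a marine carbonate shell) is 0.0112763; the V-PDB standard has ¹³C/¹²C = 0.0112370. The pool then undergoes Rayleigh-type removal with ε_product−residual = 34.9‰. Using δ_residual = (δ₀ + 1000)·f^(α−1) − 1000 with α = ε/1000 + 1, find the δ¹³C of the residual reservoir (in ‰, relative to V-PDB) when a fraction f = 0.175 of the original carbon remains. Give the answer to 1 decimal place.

δ₀ = (0.0112763/0.0112370 − 1)×1000 = (1.003497 − 1)×1000 = 3.497‰
α − 1 = ε/1000 = 0.0349
f^(α−1) = 0.175^(0.0349) = 0.940984
δ_res = (3.497 + 1000) × 0.940984 − 1000 = 944.275 − 1000 = -55.73‰

-55.7‰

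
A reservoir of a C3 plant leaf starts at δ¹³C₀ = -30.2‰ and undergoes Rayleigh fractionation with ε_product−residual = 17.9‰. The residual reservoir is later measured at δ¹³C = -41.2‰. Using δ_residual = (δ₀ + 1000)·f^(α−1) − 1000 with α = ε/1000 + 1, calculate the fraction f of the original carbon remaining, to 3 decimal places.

0.529

α − 1 = ε/1000 = 0.0179
(δ_res + 1000)/(δ₀ + 1000) = (-41.2 + 1000)/(-30.2 + 1000) = 958.8/969.8 = 0.988657
f = 0.988657^(1/0.0179) = exp(ln(0.988657)/0.0179) = exp(-0.01141/0.0179)
f = exp(-0.6373) = 0.5287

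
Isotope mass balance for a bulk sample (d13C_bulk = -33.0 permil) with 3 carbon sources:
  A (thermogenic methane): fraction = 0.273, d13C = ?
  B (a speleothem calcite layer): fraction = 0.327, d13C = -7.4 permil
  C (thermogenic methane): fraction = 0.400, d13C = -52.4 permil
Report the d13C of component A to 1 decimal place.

Isotope mass balance: δ_bulk = Σ fᵢ·δᵢ.
-33.0 = 0.273×δ_A + 0.327×(-7.4) + 0.400×(-52.4)
0.273·δ_A = -33.0 − (-23.380) = -9.620
δ_A = -9.620 / 0.273 = -35.24 permil

-35.2 permil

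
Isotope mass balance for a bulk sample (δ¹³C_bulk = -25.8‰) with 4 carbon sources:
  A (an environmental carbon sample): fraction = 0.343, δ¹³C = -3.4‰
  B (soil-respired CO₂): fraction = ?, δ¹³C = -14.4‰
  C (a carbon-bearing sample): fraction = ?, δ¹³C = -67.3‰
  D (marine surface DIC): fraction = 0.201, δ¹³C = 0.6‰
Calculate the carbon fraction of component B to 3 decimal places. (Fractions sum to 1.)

Let f_B and f_C be the unknown fractions; fractions sum to 1 so f_B + f_C = 0.456.
Mass balance: Σ fᵢ·δᵢ = δ_bulk ⇒ f_B·(-14.4) + f_C·(-67.3) = -25.8 − (-1.046) = -24.754
Substitute f_C = 0.456 − f_B:
f_B·(-14.4 − -67.3) = -24.754 − 0.456×(-67.3) = 5.934
f_B = 5.934 / 52.9 = 0.1122

0.112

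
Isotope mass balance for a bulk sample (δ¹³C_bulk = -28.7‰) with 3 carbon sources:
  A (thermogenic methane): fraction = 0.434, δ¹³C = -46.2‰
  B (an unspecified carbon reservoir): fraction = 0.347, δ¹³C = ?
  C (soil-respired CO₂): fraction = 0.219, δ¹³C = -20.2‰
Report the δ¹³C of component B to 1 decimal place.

-12.2‰

Isotope mass balance: δ_bulk = Σ fᵢ·δᵢ.
-28.7 = 0.434×(-46.2) + 0.347×δ_B + 0.219×(-20.2)
0.347·δ_B = -28.7 − (-24.475) = -4.225
δ_B = -4.225 / 0.347 = -12.18‰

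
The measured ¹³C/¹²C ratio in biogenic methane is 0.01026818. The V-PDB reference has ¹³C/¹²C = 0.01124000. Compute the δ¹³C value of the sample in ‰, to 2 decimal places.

-86.46‰

δ¹³C = (R_sample / R_standard − 1) × 1000
R_sample / R_standard = 0.01026818 / 0.01124000 = 0.913539
δ¹³C = (0.913539 − 1) × 1000 = -86.461‰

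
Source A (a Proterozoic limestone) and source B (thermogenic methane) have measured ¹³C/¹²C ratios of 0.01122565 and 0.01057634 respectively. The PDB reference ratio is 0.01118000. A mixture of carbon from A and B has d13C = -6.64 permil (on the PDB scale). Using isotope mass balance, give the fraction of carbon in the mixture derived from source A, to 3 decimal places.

0.815

δ_A = (0.01122565/0.01118000 − 1)×1000 = (1.004083 − 1)×1000 = 4.083 permil
δ_B = (0.01057634/0.01118000 − 1)×1000 = (0.946005 − 1)×1000 = -53.995 permil
f_A = (δ_mix − δ_B)/(δ_A − δ_B) = (-6.64 − (-53.995))/(4.083 − (-53.995))
f_A = 47.355 / 58.078 = 0.8154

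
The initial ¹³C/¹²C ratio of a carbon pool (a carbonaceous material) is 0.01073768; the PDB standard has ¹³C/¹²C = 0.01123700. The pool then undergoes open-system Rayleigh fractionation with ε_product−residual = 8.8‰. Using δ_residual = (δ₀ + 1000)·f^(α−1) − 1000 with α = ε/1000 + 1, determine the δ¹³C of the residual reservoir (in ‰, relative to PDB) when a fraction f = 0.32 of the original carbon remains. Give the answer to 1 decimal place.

δ₀ = (0.01073768/0.01123700 − 1)×1000 = (0.955565 − 1)×1000 = -44.435‰
α − 1 = ε/1000 = 0.0088
f^(α−1) = 0.32^(0.0088) = 0.990023
δ_res = (-44.435 + 1000) × 0.990023 − 1000 = 946.031 − 1000 = -53.97‰

-54.0‰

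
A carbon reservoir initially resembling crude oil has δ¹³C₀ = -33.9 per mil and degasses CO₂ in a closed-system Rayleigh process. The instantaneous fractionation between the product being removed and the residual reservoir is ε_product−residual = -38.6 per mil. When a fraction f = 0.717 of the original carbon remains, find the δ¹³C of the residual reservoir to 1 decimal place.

-21.4 per mil

Rayleigh residual: δ_res = (δ₀ + 1000)·f^(α−1) − 1000
α = ε/1000 + 1 = 0.96140, so α − 1 = -0.03860
f^(α−1) = 0.717^(-0.03860) = 1.012924
δ_res = (-33.9 + 1000) × 1.012924 − 1000 = 978.586 − 1000 = -21.41 per mil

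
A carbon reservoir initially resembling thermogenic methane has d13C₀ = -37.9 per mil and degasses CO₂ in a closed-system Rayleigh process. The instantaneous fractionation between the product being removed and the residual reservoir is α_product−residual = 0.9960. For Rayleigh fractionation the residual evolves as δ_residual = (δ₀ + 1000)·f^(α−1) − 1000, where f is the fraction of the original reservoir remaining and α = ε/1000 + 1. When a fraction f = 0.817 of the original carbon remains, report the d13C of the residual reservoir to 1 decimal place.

Rayleigh residual: δ_res = (δ₀ + 1000)·f^(α−1) − 1000
α − 1 = -0.00400
f^(α−1) = 0.817^(-0.00400) = 1.000809
δ_res = (-37.9 + 1000) × 1.000809 − 1000 = 962.878 − 1000 = -37.12 per mil

-37.1 per mil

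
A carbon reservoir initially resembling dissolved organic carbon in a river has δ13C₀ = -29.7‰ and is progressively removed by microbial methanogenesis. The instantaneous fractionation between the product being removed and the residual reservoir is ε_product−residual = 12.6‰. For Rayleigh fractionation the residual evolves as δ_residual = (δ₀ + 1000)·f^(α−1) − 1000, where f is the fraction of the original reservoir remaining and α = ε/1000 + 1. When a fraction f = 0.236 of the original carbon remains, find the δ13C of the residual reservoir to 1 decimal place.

Rayleigh residual: δ_res = (δ₀ + 1000)·f^(α−1) − 1000
α = ε/1000 + 1 = 1.01260, so α − 1 = 0.01260
f^(α−1) = 0.236^(0.01260) = 0.981971
δ_res = (-29.7 + 1000) × 0.981971 − 1000 = 952.807 − 1000 = -47.19‰

-47.2‰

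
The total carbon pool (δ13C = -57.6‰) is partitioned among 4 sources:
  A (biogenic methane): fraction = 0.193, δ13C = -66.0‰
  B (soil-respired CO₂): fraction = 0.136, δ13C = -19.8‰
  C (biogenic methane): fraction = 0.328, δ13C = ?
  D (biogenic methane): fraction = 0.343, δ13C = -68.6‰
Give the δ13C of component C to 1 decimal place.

-56.8‰

Isotope mass balance: δ_bulk = Σ fᵢ·δᵢ.
-57.6 = 0.193×(-66.0) + 0.136×(-19.8) + 0.328×δ_C + 0.343×(-68.6)
0.328·δ_C = -57.6 − (-38.961) = -18.639
δ_C = -18.639 / 0.328 = -56.83‰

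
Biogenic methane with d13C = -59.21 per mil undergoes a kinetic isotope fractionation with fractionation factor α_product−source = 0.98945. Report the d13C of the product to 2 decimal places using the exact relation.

-69.14 per mil

δ_product = (δ_source + 1000)·α − 1000
δ_product = (-59.21 + 1000) × 0.98945 − 1000
δ_product = 930.865 − 1000 = -69.135 per mil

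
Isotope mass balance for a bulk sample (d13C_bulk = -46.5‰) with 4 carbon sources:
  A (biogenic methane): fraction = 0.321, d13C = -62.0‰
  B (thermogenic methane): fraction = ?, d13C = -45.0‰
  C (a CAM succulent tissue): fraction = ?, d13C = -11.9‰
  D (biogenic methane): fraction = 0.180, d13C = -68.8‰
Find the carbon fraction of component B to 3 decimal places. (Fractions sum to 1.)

Let f_B and f_C be the unknown fractions; fractions sum to 1 so f_B + f_C = 0.499.
Mass balance: Σ fᵢ·δᵢ = δ_bulk ⇒ f_B·(-45.0) + f_C·(-11.9) = -46.5 − (-32.286) = -14.214
Substitute f_C = 0.499 − f_B:
f_B·(-45.0 − -11.9) = -14.214 − 0.499×(-11.9) = -8.276
f_B = -8.276 / -33.1 = 0.2500

0.250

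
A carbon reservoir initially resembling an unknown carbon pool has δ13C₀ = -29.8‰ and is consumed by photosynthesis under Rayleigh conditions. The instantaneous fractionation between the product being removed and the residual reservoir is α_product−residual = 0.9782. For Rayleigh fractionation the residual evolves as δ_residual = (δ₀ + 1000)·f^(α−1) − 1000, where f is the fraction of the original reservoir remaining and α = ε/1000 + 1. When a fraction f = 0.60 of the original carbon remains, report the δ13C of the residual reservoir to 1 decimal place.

-18.9‰

Rayleigh residual: δ_res = (δ₀ + 1000)·f^(α−1) − 1000
α − 1 = -0.02180
f^(α−1) = 0.60^(-0.02180) = 1.011198
δ_res = (-29.8 + 1000) × 1.011198 − 1000 = 981.065 − 1000 = -18.94‰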